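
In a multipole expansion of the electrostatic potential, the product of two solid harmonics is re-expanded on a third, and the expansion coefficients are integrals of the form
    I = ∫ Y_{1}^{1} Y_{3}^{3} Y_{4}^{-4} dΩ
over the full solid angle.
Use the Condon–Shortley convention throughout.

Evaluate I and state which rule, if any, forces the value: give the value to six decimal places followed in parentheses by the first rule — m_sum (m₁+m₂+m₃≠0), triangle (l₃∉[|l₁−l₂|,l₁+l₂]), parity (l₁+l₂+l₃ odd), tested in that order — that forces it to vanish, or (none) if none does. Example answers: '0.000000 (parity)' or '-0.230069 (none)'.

m-sum 0 ✓  L=8 even ✓  2≤4≤4 ✓
Π(2lᵢ+1) = 3×7×9 = 189
triangle coeff Δ(1,3,4) = 1/252
Σ_t [0,0]: t=0:+1/36 = 1/36
(3j)²=4/63 [(1 3 4; 0 0 0)], sign=+1
Σ_t [0,0]: t=0:+1/1440 = 1/1440
(3j)²=1/9 [(1 3 4; 1 3 -4)], sign=+1
⇒ 4πI² = 4/3
I = (+1)√(4/3/(4π)) = 0.32573501
No selection rule forces the value: the integral is nonzero (none).

0.325735 (none)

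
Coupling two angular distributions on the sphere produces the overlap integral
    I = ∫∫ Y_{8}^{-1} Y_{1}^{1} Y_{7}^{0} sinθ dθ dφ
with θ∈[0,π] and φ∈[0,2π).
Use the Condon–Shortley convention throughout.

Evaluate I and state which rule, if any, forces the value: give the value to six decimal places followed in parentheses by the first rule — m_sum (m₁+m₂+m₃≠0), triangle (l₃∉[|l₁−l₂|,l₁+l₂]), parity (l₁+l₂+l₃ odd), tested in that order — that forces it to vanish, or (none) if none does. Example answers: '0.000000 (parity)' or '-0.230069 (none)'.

-0.183585 (none)

Rules hold: Σm=0, L=16 even, 7≤7≤9.
N = 17·3·15 = 765
Δ = 2!·14!·0!/17! = 1/2040
Racah Σ t=1..1: t=1:−1/25401600 = -1/25401600
⇒ 3j(8 1 7; 0 0 0)² = 8/255, sgn +1
Racah Σ t=2..2: t=2:+1/50803200 = 1/50803200
⇒ 3j(8 1 7; -1 1 0)² = 3/170, sgn -1
4πI² = N·(3j₀)²·(3jₘ)² = 36/85
I = -1·√(0.423529/4π) = -0.18358486
No selection rule forces the value: the integral is nonzero (none).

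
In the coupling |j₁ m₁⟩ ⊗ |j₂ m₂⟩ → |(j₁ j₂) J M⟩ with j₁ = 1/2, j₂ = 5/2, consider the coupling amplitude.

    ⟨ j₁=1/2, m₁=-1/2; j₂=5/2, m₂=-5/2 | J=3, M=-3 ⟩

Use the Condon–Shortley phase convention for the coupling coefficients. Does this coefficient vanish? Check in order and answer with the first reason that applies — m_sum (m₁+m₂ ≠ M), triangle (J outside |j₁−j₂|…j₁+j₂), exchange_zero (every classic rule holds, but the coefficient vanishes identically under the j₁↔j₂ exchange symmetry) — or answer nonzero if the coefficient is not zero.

nonzero

m-sum: m₁+m₂ = -1/2+(-5/2) = -3, M = -3  ✓
triangle: |j₁−j₂| = 2 ≤ J = 3 ≤ j₁+j₂ = 3  ✓
exchange: j₁≠j₂ or m₁≠m₂ — the exchange symmetry imposes no constraint here
value check: CG = +1 = +1.000000 ≠ 0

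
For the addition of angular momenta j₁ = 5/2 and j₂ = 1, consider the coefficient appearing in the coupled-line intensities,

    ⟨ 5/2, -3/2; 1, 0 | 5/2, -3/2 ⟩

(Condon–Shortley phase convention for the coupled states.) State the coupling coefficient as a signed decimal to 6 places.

−√(9/35) = -0.507093

√[6·1!4!1!/7! · 1!4!1!1!1!4!] = √(576/35)
  +(−1)^0/∏(0,1,4,1,0,0)! = 1/24  (running 1/24)
  +(−1)^1/∏(1,0,3,0,1,1)! = -1/6  (running -1/8)
⟨..|..⟩ = √(576/35)·(-1/8) = -0.507093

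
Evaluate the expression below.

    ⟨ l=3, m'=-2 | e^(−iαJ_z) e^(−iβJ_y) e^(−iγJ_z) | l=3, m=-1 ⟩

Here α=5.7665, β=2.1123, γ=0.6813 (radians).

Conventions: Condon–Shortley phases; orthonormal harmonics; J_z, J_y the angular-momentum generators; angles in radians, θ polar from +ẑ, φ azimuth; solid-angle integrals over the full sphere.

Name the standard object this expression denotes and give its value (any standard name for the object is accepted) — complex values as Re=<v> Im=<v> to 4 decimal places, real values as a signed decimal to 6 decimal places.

This is a Wigner D-matrix element — the rotation-matrix element ⟨l m'| R(α,β,γ) |l m⟩ in the angular-momentum basis.
D^3_{-2,-1}(5.7665,2.1123,0.6813) = e^{-i·-2·5.7665}·d^3_{-2,-1}(2.1123)·e^{-i·-1·0.6813}. Compute d first:
Half-angle: c=0.492227, s=0.870467. N=√(1·120·2·24)=75.894664
k∈{1,2} keeps every argument non-negative
  k=1: (−1)^0·75.8947/(24)·0.4922^5·0.8705^1 = +0.079539
  k=2: (−1)^1·75.8947/(12)·0.4922^3·0.8705^3 = -0.497489
d^3_{-2,-1}(2.1123) = +0.079539 -0.497489 = -0.417950
Phases: e^{-i·(-2)·5.7665}=+0.511926-0.859029i, e^{-i·(-1)·0.6813}=+0.776755+0.629803i ⇒ D=-0.392313+0.144127i

Wigner D-matrix element, Re=-0.3923 Im=0.1441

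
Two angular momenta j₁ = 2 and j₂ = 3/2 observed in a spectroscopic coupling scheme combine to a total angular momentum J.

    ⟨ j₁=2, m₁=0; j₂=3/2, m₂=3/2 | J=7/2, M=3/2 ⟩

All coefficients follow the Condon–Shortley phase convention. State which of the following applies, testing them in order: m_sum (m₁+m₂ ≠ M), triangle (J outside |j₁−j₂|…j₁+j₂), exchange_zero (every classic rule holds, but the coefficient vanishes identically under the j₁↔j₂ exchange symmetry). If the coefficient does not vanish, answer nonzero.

m-sum: m₁+m₂ = 0+3/2 = 3/2, M = 3/2  ✓
triangle: |j₁−j₂| = 1/2 ≤ J = 7/2 ≤ j₁+j₂ = 7/2  ✓
exchange: j₁≠j₂ or m₁≠m₂ — the exchange symmetry imposes no constraint here
value check: CG = +√(2/7) = +0.534522 ≠ 0

nonzero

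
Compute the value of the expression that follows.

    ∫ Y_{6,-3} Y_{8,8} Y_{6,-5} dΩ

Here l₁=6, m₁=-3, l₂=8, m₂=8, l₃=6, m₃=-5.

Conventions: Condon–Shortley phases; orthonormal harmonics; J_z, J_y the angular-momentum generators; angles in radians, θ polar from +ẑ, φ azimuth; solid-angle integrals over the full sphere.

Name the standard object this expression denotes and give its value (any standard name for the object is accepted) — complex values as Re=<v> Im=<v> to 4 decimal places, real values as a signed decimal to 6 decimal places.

Gaunt coefficient, -0.159014

This is a Gaunt coefficient — the integral of a triple product of spherical harmonics over the sphere.
Checks pass: Σm=0; 20 even; l₃=6∈[2,14].
(2·6+1)(2·8+1)(2·6+1) = 2873
Δ: 8! 4! 8! / 21! → 1/1309458150
sum: t=2:+1/49766400 t=3:−1/3110400 t=4:+1/1327104 t=5:−1/3110400 t=6:+1/49766400 = 1/6635520
3j²(6 8 6; 0 0 0) = Δ·Π!·Σ² = 350/46189  (sign +1)
sum: t=8:+1/9754214400 = 1/9754214400
3j²(6 8 6; -3 8 -5) = Δ·Π!·Σ² = 33/2261  (sign -1)
combine: 4πI² = 2873·350/46189·33/2261 = 1950/6137
take √, sign -1: I = -0.15901362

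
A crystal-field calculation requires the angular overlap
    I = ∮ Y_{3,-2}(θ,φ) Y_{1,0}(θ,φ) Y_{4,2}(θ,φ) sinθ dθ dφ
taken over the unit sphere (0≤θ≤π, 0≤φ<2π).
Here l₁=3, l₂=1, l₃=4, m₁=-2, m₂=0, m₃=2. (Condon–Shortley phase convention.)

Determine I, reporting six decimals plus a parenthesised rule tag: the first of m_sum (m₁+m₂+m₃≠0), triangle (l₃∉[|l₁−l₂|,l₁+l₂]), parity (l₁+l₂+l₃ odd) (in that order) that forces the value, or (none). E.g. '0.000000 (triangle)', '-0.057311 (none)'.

Rules hold: Σm=0, L=8 even, 2≤4≤4.
N = 7·3·9 = 189
Δ = 0!·6!·2!/9! = 1/252
Racah Σ t=0..0: t=0:+1/36 = 1/36
⇒ 3j(3 1 4; 0 0 0)² = 4/63, sgn +1
Racah Σ t=0..0: t=0:+1/120 = 1/120
⇒ 3j(3 1 4; -2 0 2)² = 1/21, sgn +1
4πI² = N·(3j₀)²·(3jₘ)² = 4/7
I = +1·√(0.571429/4π) = 0.21324362
No selection rule forces the value: the integral is nonzero (none).

0.213244 (none)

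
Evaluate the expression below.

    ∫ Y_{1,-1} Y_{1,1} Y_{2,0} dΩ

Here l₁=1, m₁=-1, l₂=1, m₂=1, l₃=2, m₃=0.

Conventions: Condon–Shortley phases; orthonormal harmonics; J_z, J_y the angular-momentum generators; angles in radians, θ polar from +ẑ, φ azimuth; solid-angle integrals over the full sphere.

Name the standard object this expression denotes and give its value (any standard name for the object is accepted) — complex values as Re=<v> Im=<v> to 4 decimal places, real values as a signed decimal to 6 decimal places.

This is a Gaunt coefficient — the integral of a triple product of spherical harmonics over the sphere.
m-sum 0 ✓  L=4 even ✓  0≤2≤2 ✓
Π(2lᵢ+1) = 3×3×5 = 45
triangle coeff Δ(1,1,2) = 1/30
Σ_t [0,0]: t=0:+1/1 = 1/1
(3j)²=2/15 [(1 1 2; 0 0 0)], sign=+1
Σ_t [0,0]: t=0:+1/4 = 1/4
(3j)²=1/30 [(1 1 2; -1 1 0)], sign=+1
⇒ 4πI² = 1/5
I = (+1)√(1/5/(4π)) = 0.12615663

Gaunt coefficient, +0.126157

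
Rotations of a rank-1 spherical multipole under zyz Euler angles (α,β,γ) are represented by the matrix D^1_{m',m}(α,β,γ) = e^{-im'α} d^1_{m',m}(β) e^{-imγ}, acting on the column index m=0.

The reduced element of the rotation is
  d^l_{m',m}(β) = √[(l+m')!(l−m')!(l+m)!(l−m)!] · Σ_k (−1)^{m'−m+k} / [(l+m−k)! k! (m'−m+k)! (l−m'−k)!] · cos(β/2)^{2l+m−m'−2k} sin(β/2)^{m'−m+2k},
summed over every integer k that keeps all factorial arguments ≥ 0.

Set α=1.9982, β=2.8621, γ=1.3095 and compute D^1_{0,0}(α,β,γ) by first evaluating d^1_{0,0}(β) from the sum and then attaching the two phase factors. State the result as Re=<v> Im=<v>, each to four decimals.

Re=-0.9612 Im=0.0000

Split into d^1_{0,0}(β=2.8621) × two z-phases.
c=cos(2.862100/2)=0.139292, s=sin(2.862100/2)=0.990251; N=√[1·1·1·1]=1.000000
Admissible k: 0..1 (factorial args all ≥0)
  k=0: (−1)^0·1.0000/(1)·0.1393^2·0.9903^0 = +0.019402
  k=1: (−1)^1·1.0000/(1)·0.1393^0·0.9903^2 = -0.980598
d^1_{0,0}(2.8621) = +0.019402 -0.980598 = -0.961196
D = (+1.000000+0.000000i)·(-0.961196)·(+1.000000+0.000000i) = -0.961196+0.000000i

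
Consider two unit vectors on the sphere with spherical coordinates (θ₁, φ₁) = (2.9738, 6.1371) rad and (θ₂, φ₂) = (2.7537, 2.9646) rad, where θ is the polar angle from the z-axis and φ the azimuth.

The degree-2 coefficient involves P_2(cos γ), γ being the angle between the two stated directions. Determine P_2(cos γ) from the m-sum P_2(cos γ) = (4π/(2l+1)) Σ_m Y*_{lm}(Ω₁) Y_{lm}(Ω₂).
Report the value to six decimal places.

Summing Y*_{l m}(θ₁,φ₁)·Y_{l m}(θ₂,φ₂) over m ∈ [−2, 2]; prefactor 4π/(2·2+1) = 2.513274:
  [-2]  conj(Y_{2,-2})(Ω₁) = (0.010317, -0.003103) ; Y_{2,-2}(Ω₂) = (0.051836, 0.019156) ; Δ = (0.000594, 0.000037)
  [-1]  conj(Y_{2,-1})(Ω₁) = (-0.125854, 0.018517) ; Y_{2,-1}(Ω₂) = (0.266273, 0.047627) ; Δ = (-0.034393, -0.001063)
  [+0]  conj(Y_{2,0})(Ω₁) = (0.604393, -0.000000) ; Y_{2,0}(Ω₂) = (0.495419, 0.000000) ; Δ = (0.299428, 0.000000)
  [+1]  conj(Y_{2,1})(Ω₁) = (0.125854, 0.018517) ; Y_{2,1}(Ω₂) = (-0.266273, 0.047627) ; Δ = (-0.034393, 0.001063)
  [+2]  conj(Y_{2,2})(Ω₁) = (0.010317, 0.003103) ; Y_{2,2}(Ω₂) = (0.051836, -0.019156) ; Δ = (0.000594, -0.000037)
Total Σ_m = (0.231830, 0.000000). Multiply by 2.513274: (0.582652, 0.000000). P_2(cos γ) = 0.582652

0.582652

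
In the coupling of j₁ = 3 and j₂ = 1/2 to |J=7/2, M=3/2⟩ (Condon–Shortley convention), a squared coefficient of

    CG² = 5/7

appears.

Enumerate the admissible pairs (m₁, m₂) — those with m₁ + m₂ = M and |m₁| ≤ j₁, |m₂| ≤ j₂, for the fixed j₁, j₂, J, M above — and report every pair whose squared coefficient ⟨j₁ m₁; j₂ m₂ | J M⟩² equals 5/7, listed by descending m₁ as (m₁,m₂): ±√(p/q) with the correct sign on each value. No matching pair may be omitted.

Admissible pairs with m₁+m₂ = M = 3/2: (1,1/2), (2,-1/2)
  (m₁,m₂)=(2,-1/2): CG² = 2/7, CG = +√(2/7)
  (m₁,m₂)=(1,1/2): CG² = 5/7, CG = +√(5/7)   ← matches the target
Pairs with CG² = 5/7: (1,1/2): +√(5/7)

(1,1/2): +√(5/7)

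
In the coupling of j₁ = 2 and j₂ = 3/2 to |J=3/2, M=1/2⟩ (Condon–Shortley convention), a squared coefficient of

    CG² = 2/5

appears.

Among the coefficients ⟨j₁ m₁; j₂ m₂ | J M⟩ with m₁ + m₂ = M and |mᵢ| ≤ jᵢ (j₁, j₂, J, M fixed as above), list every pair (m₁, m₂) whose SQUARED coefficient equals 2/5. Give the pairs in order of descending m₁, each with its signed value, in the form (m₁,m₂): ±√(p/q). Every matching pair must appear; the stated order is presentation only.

(2,-3/2): +√(2/5); (-1,3/2): +√(2/5)

Admissible pairs with m₁+m₂ = M = 1/2: (-1,3/2), (0,1/2), (1,-1/2), (2,-3/2)
  (m₁,m₂)=(2,-3/2): CG² = 2/5, CG = +√(2/5)   ← matches the target
  (m₁,m₂)=(1,-1/2): CG² = 0/1, CG = 0
  (m₁,m₂)=(0,1/2): CG² = 1/5, CG = −√(1/5)
  (m₁,m₂)=(-1,3/2): CG² = 2/5, CG = +√(2/5)   ← matches the target
Pairs with CG² = 2/5: (2,-3/2): +√(2/5); (-1,3/2): +√(2/5)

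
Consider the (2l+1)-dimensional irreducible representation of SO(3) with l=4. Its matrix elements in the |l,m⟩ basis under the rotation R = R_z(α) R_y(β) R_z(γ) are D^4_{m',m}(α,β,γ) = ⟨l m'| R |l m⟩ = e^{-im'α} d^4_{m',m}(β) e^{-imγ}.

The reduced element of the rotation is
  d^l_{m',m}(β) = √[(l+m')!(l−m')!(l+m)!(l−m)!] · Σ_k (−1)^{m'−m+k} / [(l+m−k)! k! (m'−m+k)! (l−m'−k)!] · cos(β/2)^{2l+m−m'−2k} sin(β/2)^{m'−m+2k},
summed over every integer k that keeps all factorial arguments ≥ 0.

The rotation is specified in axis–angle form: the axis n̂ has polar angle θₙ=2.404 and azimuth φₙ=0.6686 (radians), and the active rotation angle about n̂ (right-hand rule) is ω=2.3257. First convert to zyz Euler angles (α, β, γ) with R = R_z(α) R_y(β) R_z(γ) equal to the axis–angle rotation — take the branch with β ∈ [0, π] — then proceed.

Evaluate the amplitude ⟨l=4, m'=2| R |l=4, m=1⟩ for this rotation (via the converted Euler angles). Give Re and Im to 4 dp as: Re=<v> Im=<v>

Re=-0.2514 Im=-0.3087

Axis–angle → zyz. n̂ = (sinθₙcosφₙ, sinθₙsinφₙ, cosθₙ) = (+0.527711, +0.416880, -0.740090), ω = 2.3257.
R = I cosω + sinω [n̂]ₓ + (1−cosω) n̂n̂ᵀ gives
  R = [-0.215921, +0.909770, -0.354538; -0.168301, -0.392346, -0.904289; -0.961797, -0.135586, +0.237831]
β = atan2(√(R₁₃²+R₂₃²), R₃₃) = 1.330664; α = atan2(R₂₃, R₁₃) mod 2π = 4.338744; γ = atan2(R₃₂, −R₃₁) mod 2π = 6.143136
First d^4_{2,1}(β=1.3307), then the phase factors e^{-i(2)α} and e^{-i(1)γ}:
Half-angle: c=0.786712, s=0.617321. N=√(720·2·120·6)=1018.233765
The bounds max(0,m−m')=0 and min(l+m,l−m')=2 give 3 terms
  k=0: (−1)^1·1018.2338/(240)·0.7867^7·0.6173^1 = -0.488491
  k=1: (−1)^2·1018.2338/(48)·0.7867^5·0.6173^3 = +1.503892
  k=2: (−1)^3·1018.2338/(72)·0.7867^3·0.6173^5 = -0.617327
d^4_{2,1}(1.3307) = -0.488491 +1.503892 -0.617327 = +0.398074
D = (-0.733533-0.679654i)·(+0.398074)·(+0.990209+0.139592i) = -0.251374-0.308664i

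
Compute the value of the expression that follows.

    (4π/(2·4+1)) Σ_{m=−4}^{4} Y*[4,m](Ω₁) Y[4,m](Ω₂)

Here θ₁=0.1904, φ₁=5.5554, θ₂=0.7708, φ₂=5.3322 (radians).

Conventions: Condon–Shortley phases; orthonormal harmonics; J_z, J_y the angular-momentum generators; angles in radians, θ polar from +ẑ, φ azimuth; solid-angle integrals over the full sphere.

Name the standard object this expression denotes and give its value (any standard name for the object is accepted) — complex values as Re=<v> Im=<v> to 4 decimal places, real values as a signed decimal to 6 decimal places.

Legendre polynomial (addition theorem), -0.120706

This sum is the spherical-harmonic addition theorem: it equals the Legendre polynomial P_l(cos γ) of the angle γ between the two directions.
Term-by-term m-sum for l=4 (normalisation 4π/9 = 1.396263):
  m=-4: (-0.000553-0.000130i) × (-0.082221-0.064122i) = +0.000037+0.000046i  (running Σ = +0.000037+0.000046i)
  m=-3: (-0.004790-0.006816i) × (-0.291092+0.086434i) = +0.001983+0.001570i  (running Σ = +0.002021+0.001616i)
  m=-2: (+0.007920-0.068427i) × (-0.137390+0.399578i) = +0.026254+0.012566i  (running Σ = +0.028275+0.014182i)
  m=-1: (+0.246108-0.219267i) × (+0.082706+0.115895i) = +0.045767+0.010388i  (running Σ = +0.074041+0.024570i)
  m=0: (+0.699480-0.000000i) × (-0.335294+0.000000i) = -0.234532+0.000000i  (running Σ = -0.160490+0.024570i)
  m=1: (-0.246108-0.219267i) × (-0.082706+0.115895i) = +0.045767-0.010388i  (running Σ = -0.114724+0.014182i)
  m=2: (+0.007920+0.068427i) × (-0.137390-0.399578i) = +0.026254-0.012566i  (running Σ = -0.088470+0.001616i)
  m=3: (+0.004790-0.006816i) × (+0.291092+0.086434i) = +0.001983-0.001570i  (running Σ = -0.086486+0.000046i)
  m=4: (-0.000553+0.000130i) × (-0.082221+0.064122i) = +0.000037-0.000046i  (running Σ = -0.086449-0.000000i)
Σ over m = -0.086449-0.000000i; ×(4π/9) → -0.120706-0.000000i. Real part: -0.120706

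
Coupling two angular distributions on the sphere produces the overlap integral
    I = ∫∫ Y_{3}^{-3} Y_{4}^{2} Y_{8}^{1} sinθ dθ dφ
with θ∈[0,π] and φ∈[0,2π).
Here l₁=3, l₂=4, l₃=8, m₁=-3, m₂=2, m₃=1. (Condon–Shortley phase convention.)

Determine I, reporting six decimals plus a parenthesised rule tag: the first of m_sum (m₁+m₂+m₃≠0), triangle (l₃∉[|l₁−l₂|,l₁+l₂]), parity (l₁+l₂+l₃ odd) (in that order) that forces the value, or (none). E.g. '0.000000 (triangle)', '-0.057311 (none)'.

0.000000 (triangle)

|3−4|≤8≤3+4 violated ⇒ I = 0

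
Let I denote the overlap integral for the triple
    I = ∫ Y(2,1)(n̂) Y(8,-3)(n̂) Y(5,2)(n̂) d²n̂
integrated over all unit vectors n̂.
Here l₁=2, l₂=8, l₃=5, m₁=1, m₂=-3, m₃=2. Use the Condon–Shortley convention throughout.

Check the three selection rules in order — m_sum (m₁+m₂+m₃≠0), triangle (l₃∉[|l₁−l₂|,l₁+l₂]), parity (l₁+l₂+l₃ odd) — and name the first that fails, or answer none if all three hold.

Σmᵢ = 0  ✓
l₃∈[|l₁−l₂|,l₁+l₂]=[6,10] required, l₃=5 fails  ✗
Σlᵢ = 15 ⇒ odd

triangle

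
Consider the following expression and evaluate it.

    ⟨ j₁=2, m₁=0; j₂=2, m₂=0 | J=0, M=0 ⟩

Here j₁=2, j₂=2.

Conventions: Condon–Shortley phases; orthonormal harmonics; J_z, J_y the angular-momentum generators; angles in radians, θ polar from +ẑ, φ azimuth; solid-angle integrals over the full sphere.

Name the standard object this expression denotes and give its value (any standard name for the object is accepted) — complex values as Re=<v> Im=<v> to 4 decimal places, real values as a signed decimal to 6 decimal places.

This is a Clebsch–Gordan (vector-coupling) coefficient.
√[1·4!0!0!/5! · 2!2!2!2!0!0!] = √(16/5)
  +(−1)^2/∏(2,2,0,0,0,0)! = 1/4  (running 1/4)
⟨..|..⟩ = √(16/5)·(1/4) = +0.447214

Clebsch–Gordan coefficient, +√(1/5) ≈ +0.447214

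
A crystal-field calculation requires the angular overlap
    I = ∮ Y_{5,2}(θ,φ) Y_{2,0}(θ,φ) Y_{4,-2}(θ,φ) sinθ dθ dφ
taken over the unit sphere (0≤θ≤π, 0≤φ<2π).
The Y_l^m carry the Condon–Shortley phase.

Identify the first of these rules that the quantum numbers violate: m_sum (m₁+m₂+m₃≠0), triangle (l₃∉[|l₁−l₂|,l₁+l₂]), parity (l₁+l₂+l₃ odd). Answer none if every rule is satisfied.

parity

azimuthal sum: 2 + 0 − 2 = 0  ✓
3 ≤ 4 ≤ 7 (triangle on l)  ✓
L = 5 + 2 + 4 = 11 (odd)  ✗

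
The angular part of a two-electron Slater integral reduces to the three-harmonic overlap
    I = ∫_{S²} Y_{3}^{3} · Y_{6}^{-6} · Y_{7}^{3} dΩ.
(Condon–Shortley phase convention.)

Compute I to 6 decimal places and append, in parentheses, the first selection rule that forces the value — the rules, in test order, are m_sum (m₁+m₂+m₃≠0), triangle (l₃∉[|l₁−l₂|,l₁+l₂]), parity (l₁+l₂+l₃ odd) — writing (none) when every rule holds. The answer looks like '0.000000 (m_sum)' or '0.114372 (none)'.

Checks pass: Σm=0; 16 even; l₃=7∈[3,9].
(2·3+1)(2·6+1)(2·7+1) = 1365
Δ: 2! 4! 10! / 17! → 1/2042040
sum: t=0:+1/207360 t=1:−1/57600 t=2:+1/207360 = -1/129600
3j²(3 6 7; 0 0 0) = Δ·Π!·Σ² = 168/12155  (sign +1)
sum: t=0:+1/174182400 = 1/174182400
3j²(3 6 7; 3 -6 3) = Δ·Π!·Σ² = 3/6188  (sign +1)
combine: 4πI² = 1365·168/12155·3/6188 = 378/41327
take √, sign +1: I = 0.02697889
No selection rule forces the value: the integral is nonzero (none).

0.026979 (none)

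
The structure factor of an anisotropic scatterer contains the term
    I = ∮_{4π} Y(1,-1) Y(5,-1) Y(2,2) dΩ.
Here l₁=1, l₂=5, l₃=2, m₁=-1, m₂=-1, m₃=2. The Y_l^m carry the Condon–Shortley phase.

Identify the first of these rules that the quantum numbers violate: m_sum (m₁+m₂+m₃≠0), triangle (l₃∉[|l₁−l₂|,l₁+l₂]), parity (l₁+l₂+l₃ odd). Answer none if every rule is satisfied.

azimuthal sum: -1 − 1 + 2 = 0  ✓
l₃ must lie in [4,6]; have l₃=2  ✗
L = 1 + 5 + 2 = 8 (even)

triangle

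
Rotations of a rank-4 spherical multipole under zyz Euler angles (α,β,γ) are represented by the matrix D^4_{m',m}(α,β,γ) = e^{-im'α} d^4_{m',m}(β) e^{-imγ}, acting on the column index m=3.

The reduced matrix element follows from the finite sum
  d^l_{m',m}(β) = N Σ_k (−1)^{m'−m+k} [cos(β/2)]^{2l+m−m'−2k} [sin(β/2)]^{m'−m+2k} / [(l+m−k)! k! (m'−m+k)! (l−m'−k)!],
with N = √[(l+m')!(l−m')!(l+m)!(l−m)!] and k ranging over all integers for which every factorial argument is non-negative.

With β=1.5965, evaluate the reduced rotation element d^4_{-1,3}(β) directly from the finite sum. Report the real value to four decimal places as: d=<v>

d^4_{-1,3}(β=1.5965) via the finite sum:
c=cos(1.596500/2)=0.697961, s=sin(1.596500/2)=0.716136; N=√[6·120·5040·1]=1904.940944
k∈{4,5} keeps every argument non-negative
  k=4: (−1)^0·1904.9409/(144)·0.6980^4·0.7161^4 = +0.825705
  k=5: (−1)^1·1904.9409/(240)·0.6980^2·0.7161^6 = -0.521561
d^4_{-1,3}(1.5965) = +0.825705 -0.521561 = +0.304145

d=0.3041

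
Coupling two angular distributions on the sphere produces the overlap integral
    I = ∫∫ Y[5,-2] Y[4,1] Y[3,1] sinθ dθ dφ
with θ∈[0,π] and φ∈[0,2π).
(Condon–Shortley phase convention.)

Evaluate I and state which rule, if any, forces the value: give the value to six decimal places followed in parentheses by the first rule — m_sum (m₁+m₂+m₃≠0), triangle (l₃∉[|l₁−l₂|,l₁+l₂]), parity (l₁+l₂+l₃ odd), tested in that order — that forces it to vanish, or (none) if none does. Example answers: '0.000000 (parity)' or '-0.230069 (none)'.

Rules hold: Σm=0, L=12 even, 1≤3≤9.
N = 11·9·7 = 693
Δ = 6!·4!·2!/13! = 1/180180
Racah Σ t=2..4: t=2:+1/576 t=3:−1/144 t=4:+1/576 = -1/288
⇒ 3j(5 4 3; 0 0 0)² = 20/1001, sgn +1
Racah Σ t=3..5: t=3:−1/1728 t=4:+1/288 t=5:−1/960 = 1/540
⇒ 3j(5 4 3; -2 1 1)² = 128/6435, sgn +1
4πI² = N·(3j₀)²·(3jₘ)² = 512/1859
I = +1·√(0.275417/4π) = 0.14804384
No selection rule forces the value: the integral is nonzero (none).

0.148044 (none)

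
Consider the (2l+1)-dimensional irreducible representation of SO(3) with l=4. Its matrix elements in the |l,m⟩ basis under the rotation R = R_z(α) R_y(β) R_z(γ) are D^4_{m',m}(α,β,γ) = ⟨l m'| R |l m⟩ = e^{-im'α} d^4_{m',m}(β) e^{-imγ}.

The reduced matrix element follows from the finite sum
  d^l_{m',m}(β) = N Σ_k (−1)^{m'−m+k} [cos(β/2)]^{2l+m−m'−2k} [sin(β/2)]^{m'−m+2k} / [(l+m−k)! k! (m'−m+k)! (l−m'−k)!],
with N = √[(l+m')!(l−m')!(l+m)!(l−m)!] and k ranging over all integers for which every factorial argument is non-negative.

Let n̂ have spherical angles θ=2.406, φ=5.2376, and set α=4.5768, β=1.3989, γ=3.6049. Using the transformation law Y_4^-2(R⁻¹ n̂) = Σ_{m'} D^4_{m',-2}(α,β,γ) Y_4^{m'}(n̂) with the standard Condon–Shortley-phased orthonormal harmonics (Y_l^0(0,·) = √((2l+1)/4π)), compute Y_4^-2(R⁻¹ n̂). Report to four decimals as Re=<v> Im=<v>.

Need the full column D^4_{m',-2} for m'=−4..4 at α=4.5768, β=1.3989, γ=3.6049.
cos(β/2)=0.765196, sin(β/2)=0.643797
d^4_{-4,-2}: single k=2 term ⇒ +0.440265;  D = +0.408159+0.165043i
d^4_{-3,-2}: k∈[1..2] ⇒ +0.370018 -0.785772 = -0.415754;  D = +0.206525-0.360830i
d^4_{-2,-2}: k∈[0..2] ⇒ +0.117539 -0.998427 +0.883443 = +0.002555;  D = -0.002025-0.001557i
d^4_{-1,-2}: k∈[0..2] ⇒ -0.419561 +1.484969 -0.700774 = +0.364634;  D = +0.259282-0.256380i
d^4_{0,-2}: k∈[0..2] ⇒ +0.789326 -1.489969 +0.395513 = -0.305130;  D = -0.183244-0.243979i
d^4_{1,-2}: k∈[0..2] ⇒ -0.989980 +1.051162 -0.148817 = -0.087635;  D = +0.076543-0.042674i
d^4_{2,-2}: k∈[0..2] ⇒ +0.883443 -0.500288 +0.029511 = +0.412666;  D = -0.150381-0.384290i
d^4_{3,-2}: k∈[0..1] ⇒ -0.556222 +0.131244 = -0.424979;  D = -0.413058+0.099951i
d^4_{4,-2}: single k=0 term ⇒ +0.220606;  D = +0.022425+0.219464i
Y_4^{m'}(θ=2.406,φ=5.2376) and Σ D·Y over m':
  (+0.4082+0.1650i)·(-0.0454-0.0774i)  (+0.2065-0.3608i)·(+0.2804-0.0014i)  (-0.0020-0.0016i)·(-0.2133+0.3722i)  (+0.2593-0.2564i)·(-0.1001-0.1727i)  (-0.1832-0.2440i)·(-0.3083+0.0000i)  (+0.0765-0.0427i)·(+0.1001-0.1727i)  (-0.1504-0.3843i)·(-0.2133-0.3722i)  (-0.4131+0.1000i)·(-0.2804-0.0014i)  (+0.0224+0.2195i)·(-0.0454+0.0774i)
Y_4^-2(R⁻¹ n̂) = +0.026248-0.000083i

Re=0.0262 Im=-0.0001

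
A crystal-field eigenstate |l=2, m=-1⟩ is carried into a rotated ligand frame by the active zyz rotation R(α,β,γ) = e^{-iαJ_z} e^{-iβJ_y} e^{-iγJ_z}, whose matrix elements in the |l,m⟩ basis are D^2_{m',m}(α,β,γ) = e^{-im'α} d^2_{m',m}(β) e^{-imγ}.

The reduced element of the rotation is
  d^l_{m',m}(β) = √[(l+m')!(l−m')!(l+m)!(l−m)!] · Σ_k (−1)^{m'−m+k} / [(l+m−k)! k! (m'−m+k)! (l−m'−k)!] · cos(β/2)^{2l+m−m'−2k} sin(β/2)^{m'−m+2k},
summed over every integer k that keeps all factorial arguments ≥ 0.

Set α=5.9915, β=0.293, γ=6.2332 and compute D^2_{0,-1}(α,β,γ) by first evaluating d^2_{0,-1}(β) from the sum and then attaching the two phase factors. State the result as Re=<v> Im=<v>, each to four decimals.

Re=-0.3382 Im=0.0169

D^2_{0,-1}(5.9915,0.2930,6.2332) = e^{-i·0·5.9915}·d^2_{0,-1}(0.2930)·e^{-i·-1·6.2332}. Compute d first:
With c≡cos(β/2)=0.989288 and s≡sin(β/2)=0.145977, N=[2·2·1·6]^{1/2}=4.898979
Admissible k: 0..1 (factorial args all ≥0)
  k=0: (−1)^1·4.8990/(2)·0.9893^3·0.1460^1 = -0.346200
  k=1: (−1)^2·4.8990/(2)·0.9893^1·0.1460^3 = +0.007538
d^2_{0,-1}(0.2930) = -0.346200 +0.007538 = -0.338662
Attach z-rotation phases: D = e^{-i(0)(5.9915)}·(-0.338662)·e^{-i(-1)(6.2332)} = -0.338239+0.016921i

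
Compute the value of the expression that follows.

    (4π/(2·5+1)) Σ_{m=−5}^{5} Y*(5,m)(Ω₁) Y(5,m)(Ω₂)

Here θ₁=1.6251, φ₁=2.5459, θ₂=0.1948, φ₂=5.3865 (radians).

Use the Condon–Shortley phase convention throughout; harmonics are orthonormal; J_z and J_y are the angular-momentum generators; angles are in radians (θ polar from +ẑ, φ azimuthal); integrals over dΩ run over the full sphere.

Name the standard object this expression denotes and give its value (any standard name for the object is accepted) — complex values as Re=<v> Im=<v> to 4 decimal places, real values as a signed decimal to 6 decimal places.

Legendre polynomial (addition theorem), -0.334223

This sum is the spherical-harmonic addition theorem: it equals the Legendre polynomial P_l(cos γ) of the angle γ between the two directions.
Addition theorem: P_5(cos γ) = (4π/11) Σ_m Y*_{lm}(Ω₁) Y_{lm}(Ω₂), m = −5…5:
  term(m=-5) = -0.00000 - 0.00006j   from Y*(Ω₁)=0.45460 + 0.07482j, Y(Ω₂)=-0.00003 - 0.00012j
  term(m=-4) = -0.00006 - 0.00015j   from Y*(Ω₁)=0.05747 + 0.05449j, Y(Ω₂)=-0.00182 - 0.00087j
  term(m=-3) = 0.00399 + 0.00506j   from Y*(Ω₁)=-0.07195 - 0.32747j, Y(Ω₂)=-0.01730 + 0.00839j
  term(m=-2) = 0.00881 + 0.00605j   from Y*(Ω₁)=0.03367 - 0.08444j, Y(Ω₂)=-0.02596 + 0.11470j
  term(m=-1) = -0.12675 - 0.03935j   from Y*(Ω₁)=-0.25386 + 0.17207j, Y(Ω₂)=0.27013 + 0.33810j
  term(m=+0) = -0.06454 + 0.00000j   from Y*(Ω₁)=-0.09391 + 0.00000j, Y(Ω₂)=0.68730 + 0.00000j
  term(m=+1) = -0.12675 + 0.03935j   from Y*(Ω₁)=0.25386 + 0.17207j, Y(Ω₂)=-0.27013 + 0.33810j
  term(m=+2) = 0.00881 - 0.00605j   from Y*(Ω₁)=0.03367 + 0.08444j, Y(Ω₂)=-0.02596 - 0.11470j
  term(m=+3) = 0.00399 - 0.00506j   from Y*(Ω₁)=0.07195 - 0.32747j, Y(Ω₂)=0.01730 + 0.00839j
  term(m=+4) = -0.00006 + 0.00015j   from Y*(Ω₁)=0.05747 - 0.05449j, Y(Ω₂)=-0.00182 + 0.00087j
  term(m=+5) = -0.00000 + 0.00006j   from Y*(Ω₁)=-0.45460 + 0.07482j, Y(Ω₂)=0.00003 - 0.00012j
Accumulated sum -0.29256 + 0.00000j; after 4π/(2l+1) scaling, -0.33422 + 0.00000j ⇒ P_5 = -0.334223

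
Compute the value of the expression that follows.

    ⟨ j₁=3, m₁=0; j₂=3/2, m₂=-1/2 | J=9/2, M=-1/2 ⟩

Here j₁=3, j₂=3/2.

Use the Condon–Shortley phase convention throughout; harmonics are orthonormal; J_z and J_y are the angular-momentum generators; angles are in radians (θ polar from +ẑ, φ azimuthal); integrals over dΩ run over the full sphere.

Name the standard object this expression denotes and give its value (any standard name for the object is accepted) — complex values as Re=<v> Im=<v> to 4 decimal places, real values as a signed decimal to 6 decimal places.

This is a Clebsch–Gordan (vector-coupling) coefficient.
√[10·0!6!3!/10! · 3!3!1!2!4!5!] = √(17280/7)
  +(−1)^0/∏(0,0,3,1,3,2)! = 1/72  (running 1/72)
⟨..|..⟩ = √(17280/7)·(1/72) = +0.690066

Clebsch–Gordan coefficient, +√(10/21) ≈ +0.690066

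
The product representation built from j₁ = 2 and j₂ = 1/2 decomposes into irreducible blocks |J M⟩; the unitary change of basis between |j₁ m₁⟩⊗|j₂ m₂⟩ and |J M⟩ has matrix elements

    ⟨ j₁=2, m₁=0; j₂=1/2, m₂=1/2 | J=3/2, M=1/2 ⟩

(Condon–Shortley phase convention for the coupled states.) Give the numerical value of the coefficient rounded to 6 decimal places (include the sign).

triangle: 1!*3!*0!/5! = 6/120
(j±m)!: 2!*2!*1!*0!*2!*1! = 8
prefactor² = (2J+1)*Δ*N² = 8/5
  k=1: −1/(1!*0!*1!*0!*2!*0!) = -1/2
Σ = -1/2  ⇒  CG² = 8/5*(-1/2)² = 2/5
CG = −√(2/5) = -0.632456

−√(2/5) ≈ -0.632456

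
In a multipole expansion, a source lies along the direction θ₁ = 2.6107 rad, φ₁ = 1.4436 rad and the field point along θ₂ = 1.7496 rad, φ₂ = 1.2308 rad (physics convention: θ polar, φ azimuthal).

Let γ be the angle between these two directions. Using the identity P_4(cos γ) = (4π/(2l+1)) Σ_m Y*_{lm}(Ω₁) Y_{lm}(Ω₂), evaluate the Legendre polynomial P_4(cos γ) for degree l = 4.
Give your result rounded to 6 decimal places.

Summing Y*_{l m}(θ₁,φ₁)·Y_{l m}(θ₂,φ₂) over m ∈ [−4, 4]; prefactor 4π/(2·4+1) = 1.396263:
  [-4]  conj(Y_{4,-4})(Ω₁) = 0.02540 - 0.01417j ; Y_{4,-4}(Ω₂) = 0.08684 + 0.40579j ; Δ = 0.00795 + 0.00908j
  [-3]  conj(Y_{4,-3})(Ω₁) = 0.05217 + 0.13001j ; Y_{4,-3}(Ω₂) = 0.18076 - 0.11103j ; Δ = 0.02387 + 0.01771j
  [-2]  conj(Y_{4,-2})(Ω₁) = -0.34903 + 0.09076j ; Y_{4,-2}(Ω₂) = 0.19612 + 0.15859j ; Δ = -0.08284 - 0.03755j
  [-1]  conj(Y_{4,-1})(Ω₁) = -0.05779 - 0.45190j ; Y_{4,-1}(Ω₂) = 0.07672 - 0.21689j ; Δ = -0.10245 - 0.02214j
  [+0]  conj(Y_{4,0})(Ω₁) = 0.00489 + 0.00000j ; Y_{4,0}(Ω₂) = 0.22068 + 0.00000j ; Δ = 0.00108 + 0.00000j
  [+1]  conj(Y_{4,1})(Ω₁) = 0.05779 - 0.45190j ; Y_{4,1}(Ω₂) = -0.07672 - 0.21689j ; Δ = -0.10245 + 0.02214j
  [+2]  conj(Y_{4,2})(Ω₁) = -0.34903 - 0.09076j ; Y_{4,2}(Ω₂) = 0.19612 - 0.15859j ; Δ = -0.08284 + 0.03755j
  [+3]  conj(Y_{4,3})(Ω₁) = -0.05217 + 0.13001j ; Y_{4,3}(Ω₂) = -0.18076 - 0.11103j ; Δ = 0.02387 - 0.01771j
  [+4]  conj(Y_{4,4})(Ω₁) = 0.02540 + 0.01417j ; Y_{4,4}(Ω₂) = 0.08684 - 0.40579j ; Δ = 0.00795 - 0.00908j
Σ over m = -0.30587 - 0.00000j; ×(4π/9) → -0.42707 - 0.00000j. Real part: -0.427073

-0.427073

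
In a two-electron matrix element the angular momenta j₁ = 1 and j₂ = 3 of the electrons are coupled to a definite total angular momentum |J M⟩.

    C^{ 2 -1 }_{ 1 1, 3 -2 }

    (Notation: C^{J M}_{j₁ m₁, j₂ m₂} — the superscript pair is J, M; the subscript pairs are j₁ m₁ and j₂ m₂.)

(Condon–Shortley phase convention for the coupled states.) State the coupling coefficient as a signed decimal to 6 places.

√[5·2!0!4!/7! · 2!0!1!5!1!3!] = √(480/7)
  +(−1)^0/∏(0,2,0,1,0,3)! = 1/12  (running 1/12)
⟨..|..⟩ = √(480/7)·(1/12) = +0.690066

+√(10/21) = +0.690066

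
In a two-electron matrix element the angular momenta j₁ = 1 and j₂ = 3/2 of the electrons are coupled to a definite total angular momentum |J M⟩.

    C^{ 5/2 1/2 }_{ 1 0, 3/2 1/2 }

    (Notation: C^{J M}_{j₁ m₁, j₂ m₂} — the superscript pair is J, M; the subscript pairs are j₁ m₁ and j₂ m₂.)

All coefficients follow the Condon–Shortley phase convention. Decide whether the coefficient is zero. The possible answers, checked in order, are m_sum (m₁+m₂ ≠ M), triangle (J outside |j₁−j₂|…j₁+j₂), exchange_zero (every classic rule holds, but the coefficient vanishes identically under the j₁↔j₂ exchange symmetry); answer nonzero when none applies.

m-sum: m₁+m₂ = 0+1/2 = 1/2, M = 1/2  ✓
triangle: |j₁−j₂| = 1/2 ≤ J = 5/2 ≤ j₁+j₂ = 5/2  ✓
exchange: j₁≠j₂ or m₁≠m₂ — the exchange symmetry imposes no constraint here
value check: CG = +√(3/5) = +0.774597 ≠ 0

nonzero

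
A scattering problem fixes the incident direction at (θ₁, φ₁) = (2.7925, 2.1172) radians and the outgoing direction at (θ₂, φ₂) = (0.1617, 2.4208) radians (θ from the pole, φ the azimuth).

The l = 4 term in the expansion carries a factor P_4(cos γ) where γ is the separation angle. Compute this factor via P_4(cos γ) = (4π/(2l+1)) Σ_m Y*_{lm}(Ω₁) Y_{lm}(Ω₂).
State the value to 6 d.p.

0.067810

Addition theorem: P_4(cos γ) = (4π/9) Σ_m Y*_{lm}(Ω₁) Y_{lm}(Ω₂), m = −4…4:
  [-4]  conj(Y_{4,-4})(Ω₁) = (-0.003494, 0.004948) ; Y_{4,-4}(Ω₂) = (-0.000287, 0.000076) ; Δ = (0.000001, -0.000002)
  [-3]  conj(Y_{4,-3})(Ω₁) = (-0.046958, -0.003218) ; Y_{4,-3}(Ω₂) = (0.002875, -0.004279) ; Δ = (-0.000149, 0.000192)
  [-2]  conj(Y_{4,-2})(Ω₁) = (-0.093274, -0.180047) ; Y_{4,-2}(Ω₂) = (0.006501, 0.050031) ; Δ = (0.008402, -0.005837)
  [-1]  conj(Y_{4,-1})(Ω₁) = (0.251339, -0.413272) ; Y_{4,-1}(Ω₂) = (-0.215654, -0.189446) ; Δ = (-0.132495, 0.041509)
  [+0]  conj(Y_{4,0})(Ω₁) = (0.401908, -0.000000) ; Y_{4,0}(Ω₂) = (0.739094, 0.000000) ; Δ = (0.297048, 0.000000)
  [+1]  conj(Y_{4,1})(Ω₁) = (-0.251339, -0.413272) ; Y_{4,1}(Ω₂) = (0.215654, -0.189446) ; Δ = (-0.132495, -0.041509)
  [+2]  conj(Y_{4,2})(Ω₁) = (-0.093274, 0.180047) ; Y_{4,2}(Ω₂) = (0.006501, -0.050031) ; Δ = (0.008402, 0.005837)
  [+3]  conj(Y_{4,3})(Ω₁) = (0.046958, -0.003218) ; Y_{4,3}(Ω₂) = (-0.002875, -0.004279) ; Δ = (-0.000149, -0.000192)
  [+4]  conj(Y_{4,4})(Ω₁) = (-0.003494, -0.004948) ; Y_{4,4}(Ω₂) = (-0.000287, -0.000076) ; Δ = (0.000001, 0.000002)
Accumulated sum (0.048565, 0.000000); after 4π/(2l+1) scaling, (0.067810, 0.000000) ⇒ P_4 = 0.067810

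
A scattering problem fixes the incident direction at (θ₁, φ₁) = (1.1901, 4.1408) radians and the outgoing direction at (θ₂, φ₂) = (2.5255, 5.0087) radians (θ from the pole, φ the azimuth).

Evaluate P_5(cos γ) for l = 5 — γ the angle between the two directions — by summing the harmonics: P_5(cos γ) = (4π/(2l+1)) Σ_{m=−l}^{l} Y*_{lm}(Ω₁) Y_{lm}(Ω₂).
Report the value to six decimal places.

Addition theorem: P_5(cos γ) = (4π/11) Σ_m Y*_{lm}(Ω₁) Y_{lm}(Ω₂), m = −5…5:
  term(m=-5) = -0.003488+0.008915i   from Y*(Ω₁)=-0.089593+0.307342i, Y(Ω₂)=+0.029784+0.002665i
  term(m=-4) = +0.051193-0.017535i   from Y*(Ω₁)=-0.265804-0.305788i, Y(Ω₂)=-0.050227+0.123754i
  term(m=-3) = -0.019226-0.011470i   from Y*(Ω₁)=+0.066454-0.009634i, Y(Ω₂)=-0.258854-0.210124i
  term(m=-2) = -0.024080-0.144610i   from Y*(Ω₁)=+0.131863-0.289337i, Y(Ω₂)=+0.382437-0.257518i
  term(m=-1) = -0.018793+0.022181i   from Y*(Ω₁)=+0.085671+0.133192i, Y(Ω₂)=+0.053604+0.175578i
  term(m=+0) = +0.099627+0.000000i   from Y*(Ω₁)=+0.284043-0.000000i, Y(Ω₂)=+0.350747+0.000000i
  term(m=+1) = -0.018793-0.022181i   from Y*(Ω₁)=-0.085671+0.133192i, Y(Ω₂)=-0.053604+0.175578i
  term(m=+2) = -0.024080+0.144610i   from Y*(Ω₁)=+0.131863+0.289337i, Y(Ω₂)=+0.382437+0.257518i
  term(m=+3) = -0.019226+0.011470i   from Y*(Ω₁)=-0.066454-0.009634i, Y(Ω₂)=+0.258854-0.210124i
  term(m=+4) = +0.051193+0.017535i   from Y*(Ω₁)=-0.265804+0.305788i, Y(Ω₂)=-0.050227-0.123754i
  term(m=+5) = -0.003488-0.008915i   from Y*(Ω₁)=+0.089593+0.307342i, Y(Ω₂)=-0.029784+0.002665i
Σ over m = +0.070839+0.000000i; ×(4π/11) → +0.080926+0.000000i. Real part: 0.080926

0.080926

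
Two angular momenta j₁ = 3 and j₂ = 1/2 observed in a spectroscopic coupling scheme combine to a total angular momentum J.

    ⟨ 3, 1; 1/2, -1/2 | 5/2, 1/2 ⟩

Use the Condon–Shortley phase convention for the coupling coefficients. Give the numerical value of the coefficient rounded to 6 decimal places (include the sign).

+0.755929

triangle: 1!×5!×0!/7! = 120/5040
(j±m)!: 4!×2!×0!×1!×3!×2! = 576
prefactor² = (2J+1)×Δ×N² = 576/7
  k=0: +1/(0!×1!×2!×0!×3!×0!) = 1/12
Σ = 1/12  ⇒  CG² = 576/7×(1/12)² = 4/7
CG = +√(4/7) = +0.755929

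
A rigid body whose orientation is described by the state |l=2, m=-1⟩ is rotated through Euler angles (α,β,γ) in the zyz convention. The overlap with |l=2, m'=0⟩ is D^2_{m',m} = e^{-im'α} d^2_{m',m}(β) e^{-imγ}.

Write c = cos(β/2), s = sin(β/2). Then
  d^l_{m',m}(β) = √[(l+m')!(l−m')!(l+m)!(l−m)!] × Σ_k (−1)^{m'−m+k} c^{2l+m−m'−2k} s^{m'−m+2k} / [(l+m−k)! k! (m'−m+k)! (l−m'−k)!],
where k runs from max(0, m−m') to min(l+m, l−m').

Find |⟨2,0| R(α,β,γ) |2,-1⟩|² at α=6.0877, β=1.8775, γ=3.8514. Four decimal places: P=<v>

Split into d^2_{0,-1}(β=1.8775) × two z-phases.
With c≡cos(β/2)=0.590797 and s≡sin(β/2)=0.806820, N=[2·2·1·6]^{1/2}=4.898979
k: max(0,(-1)−(0))=0 … min(2+(-1),2−(0))=1
  k=0: (−1)^1·4.8990/(2)·0.5908^3·0.8068^1 = -0.407537
  k=1: (−1)^2·4.8990/(2)·0.5908^1·0.8068^3 = +0.760054
d^2_{0,-1}(1.8775) = -0.407537 +0.760054 = +0.352516
|D^2_{0,-1}|² = |d^2_{0,-1}(β)|² = (+0.352516)² = 0.124268 (the z-rotation phases have unit modulus)

P=0.1243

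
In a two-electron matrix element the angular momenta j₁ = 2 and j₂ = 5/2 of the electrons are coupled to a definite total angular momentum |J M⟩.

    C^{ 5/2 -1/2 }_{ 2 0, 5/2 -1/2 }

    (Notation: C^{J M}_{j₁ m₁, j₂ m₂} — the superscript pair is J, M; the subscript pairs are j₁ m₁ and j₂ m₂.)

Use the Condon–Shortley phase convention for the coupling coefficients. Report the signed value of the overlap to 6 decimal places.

j₁+j₂−J=2  J+j₁−j₂=2  J−j₁+j₂=3  j₁+j₂+J+1=8
(j₁±m₁, j₂±m₂, J±M) = (2,2,2,3,2,3)
P² = 72/35
sum k=0..2:
  [0] +1/8 = 1/8
  [1] −1/2 = -1/2
  [2] +1/24 = 1/24
S = -1/3
C² = P²·S² = 8/35 ; C = -0.478091

-0.478091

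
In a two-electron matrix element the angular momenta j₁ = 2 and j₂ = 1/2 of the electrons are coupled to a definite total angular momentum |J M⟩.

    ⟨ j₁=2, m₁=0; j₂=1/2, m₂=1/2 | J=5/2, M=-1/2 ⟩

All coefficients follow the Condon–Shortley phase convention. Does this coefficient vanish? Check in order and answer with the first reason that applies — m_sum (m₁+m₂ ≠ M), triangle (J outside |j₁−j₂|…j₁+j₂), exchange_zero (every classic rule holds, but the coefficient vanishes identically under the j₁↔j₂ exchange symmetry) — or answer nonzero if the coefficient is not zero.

m-sum: m₁+m₂ = 0+1/2 = 1/2, M = -1/2  ✗ ⇒ coefficient is 0

m_sum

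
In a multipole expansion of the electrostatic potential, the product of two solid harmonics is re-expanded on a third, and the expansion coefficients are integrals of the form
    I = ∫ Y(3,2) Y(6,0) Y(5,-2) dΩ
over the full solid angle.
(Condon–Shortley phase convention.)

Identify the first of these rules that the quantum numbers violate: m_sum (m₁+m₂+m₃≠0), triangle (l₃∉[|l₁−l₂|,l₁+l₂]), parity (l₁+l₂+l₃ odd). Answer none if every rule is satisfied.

none

Σmᵢ = 0  ✓
l₃∈[|l₁−l₂|,l₁+l₂]=[3,9], have l₃=5  ✓
Σlᵢ = 14 ⇒ even  ✓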